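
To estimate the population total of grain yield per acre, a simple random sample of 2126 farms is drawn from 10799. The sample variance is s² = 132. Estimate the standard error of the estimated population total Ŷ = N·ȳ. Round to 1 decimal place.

2411.5

Var(Ŷ) = N²·Var(ȳ) = N²·(1 − n/N)·s²/n.
f = 2126/10799 = 0.19687008; Var(ȳ) = 0.80312992·132/2126 = 0.049865075.
Var(Ŷ) = 10799² · 0.049865075 = 5.8151853 × 10^6.
SE(Ŷ) = √(5.8151853 × 10^6) = 2411.5.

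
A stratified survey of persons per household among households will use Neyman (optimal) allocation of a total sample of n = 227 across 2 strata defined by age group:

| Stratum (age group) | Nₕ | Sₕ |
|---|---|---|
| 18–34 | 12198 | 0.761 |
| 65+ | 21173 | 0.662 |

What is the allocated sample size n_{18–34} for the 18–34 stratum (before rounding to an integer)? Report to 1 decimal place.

Neyman allocation: nₕ = n·NₕSₕ / Σⱼ NⱼSⱼ.
Σ NⱼSⱼ = 12198·0.761 + 21173·0.662 = 23299.204.
n_{18–34} = 227·12198·0.761 / 23299.204 = 90.4.

90.4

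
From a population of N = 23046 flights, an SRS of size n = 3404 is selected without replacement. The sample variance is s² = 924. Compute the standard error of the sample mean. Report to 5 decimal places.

Under SRS without replacement, Var(ȳ) = (1 − f)·s²/n with f = n/N = 3404/23046 = 0.14770459.
Var(ȳ) = (1 − 0.14770459)·924/3404 = 0.85229541·0.27144536 = 0.23135163.
SE(ȳ) = √(0.23135163) = 0.48099.

0.48099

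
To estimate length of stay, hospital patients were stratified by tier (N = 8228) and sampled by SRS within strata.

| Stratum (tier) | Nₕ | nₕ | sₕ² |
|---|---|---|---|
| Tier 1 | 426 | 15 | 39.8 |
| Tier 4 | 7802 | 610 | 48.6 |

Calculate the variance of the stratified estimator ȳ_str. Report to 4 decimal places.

Var(ȳ_str) = Σₕ Wₕ²(1 − fₕ)sₕ²/nₕ with Wₕ = Nₕ/N, N = 8228.
Tier 1: Wₕ = 0.05177443; term = 0.05177443²·(1 − 0.03521127)·39.8/15 = 0.0068620625.
Tier 4: Wₕ = 0.94822557; term = 0.94822557²·(1 − 0.07818508)·48.6/610 = 0.066034895.
Sum = 0.072896958.

0.0729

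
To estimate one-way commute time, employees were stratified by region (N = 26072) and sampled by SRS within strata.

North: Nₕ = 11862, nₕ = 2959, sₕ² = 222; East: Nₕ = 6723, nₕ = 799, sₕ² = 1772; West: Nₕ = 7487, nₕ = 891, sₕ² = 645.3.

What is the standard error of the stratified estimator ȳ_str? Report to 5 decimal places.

Var(ȳ_str) = Σₕ Wₕ²(1 − fₕ)sₕ²/nₕ with Wₕ = Nₕ/N, N = 26072.
North: Wₕ = 0.45497085; term = 0.45497085²·(1 − 0.24945203)·222/2959 = 0.011656109.
East: Wₕ = 0.25786284; term = 0.25786284²·(1 − 0.11884575)·1772/799 = 0.12994106.
West: Wₕ = 0.28716631; term = 0.28716631²·(1 − 0.11900628)·645.3/891 = 0.052616717.
Sum = 0.19421389.
SE = √(0.19421389) = 0.44070.

0.44070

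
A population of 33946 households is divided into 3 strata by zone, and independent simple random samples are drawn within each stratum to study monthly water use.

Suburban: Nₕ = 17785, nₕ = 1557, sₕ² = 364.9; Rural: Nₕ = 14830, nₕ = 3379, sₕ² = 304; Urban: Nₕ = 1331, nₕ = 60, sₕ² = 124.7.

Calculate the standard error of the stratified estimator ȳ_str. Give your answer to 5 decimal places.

Var(ȳ_str) = Σₕ Wₕ²(1 − fₕ)sₕ²/nₕ with Wₕ = Nₕ/N, N = 33946.
Suburban: Wₕ = 0.52392034; term = 0.52392034²·(1 − 0.08754568)·364.9/1557 = 0.058698487.
Rural: Wₕ = 0.43687032; term = 0.43687032²·(1 − 0.22784895)·304/3379 = 0.01325845.
Urban: Wₕ = 0.03920933; term = 0.03920933²·(1 − 0.04507889)·124.7/60 = 0.0030511362.
Sum = 0.075008073.
SE = √(0.075008073) = 0.27388.

0.27388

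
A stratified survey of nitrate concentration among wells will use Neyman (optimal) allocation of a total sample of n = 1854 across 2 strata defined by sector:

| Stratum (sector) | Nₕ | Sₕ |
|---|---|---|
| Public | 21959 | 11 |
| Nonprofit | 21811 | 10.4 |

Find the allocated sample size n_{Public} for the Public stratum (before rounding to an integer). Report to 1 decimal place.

956.1

Neyman allocation: nₕ = n·NₕSₕ / Σⱼ NⱼSⱼ.
Σ NⱼSⱼ = 21959·11 + 21811·10.4 = 468383.4.
n_{Public} = 1854·21959·11 / 468383.4 = 956.1.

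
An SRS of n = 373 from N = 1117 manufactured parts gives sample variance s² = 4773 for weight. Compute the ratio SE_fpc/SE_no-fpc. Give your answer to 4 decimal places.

f = n/N = 373/1117 = 0.33393017.
SE_no-fpc = √(s²/n) = 3.5771842; SE_fpc = √((1−f)s²/n) = 2.9194509.
Ratio = √(1−f) = 0.81613101.

0.8161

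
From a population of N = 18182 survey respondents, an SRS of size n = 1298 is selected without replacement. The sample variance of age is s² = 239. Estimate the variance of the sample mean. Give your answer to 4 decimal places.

Under SRS without replacement, Var(ȳ) = (1 − f)·s²/n with f = n/N = 1298/18182 = 0.07138929.
Var(ȳ) = (1 − 0.07138929)·239/1298 = 0.92861071·0.18412943 = 0.17098456.

0.1710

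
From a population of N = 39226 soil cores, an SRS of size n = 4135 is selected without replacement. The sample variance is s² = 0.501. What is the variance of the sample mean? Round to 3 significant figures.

1.08 × 10^-4

Under SRS without replacement, Var(ȳ) = (1 − f)·s²/n with f = n/N = 4135/39226 = 0.10541478.
Var(ȳ) = (1 − 0.10541478)·0.501/4135 = 0.89458522·1.2116082 × 10^-4 = 1.0838868 × 10^-4.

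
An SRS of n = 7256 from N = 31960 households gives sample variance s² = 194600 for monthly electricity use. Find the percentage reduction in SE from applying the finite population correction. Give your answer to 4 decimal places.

12.0815

f = n/N = 7256/31960 = 0.22703379.
SE_no-fpc = √(s²/n) = 5.1787242; SE_fpc = √((1−f)s²/n) = 4.5530565.
Ratio = √(1−f) = 0.87918497. Reduction = 100·(1 − 0.87918497) = 12.0815%.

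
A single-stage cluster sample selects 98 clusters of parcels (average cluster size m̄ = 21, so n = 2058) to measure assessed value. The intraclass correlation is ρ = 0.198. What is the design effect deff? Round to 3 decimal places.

deff = 1 + (21 − 1)·0.198 = 1 + 3.96 = 4.96.

4.960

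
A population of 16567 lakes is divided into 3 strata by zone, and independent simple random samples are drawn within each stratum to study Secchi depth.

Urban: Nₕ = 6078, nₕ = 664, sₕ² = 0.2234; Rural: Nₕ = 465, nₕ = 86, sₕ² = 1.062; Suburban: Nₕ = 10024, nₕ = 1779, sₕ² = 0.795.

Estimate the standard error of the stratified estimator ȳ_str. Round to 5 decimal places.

0.01352

Var(ȳ_str) = Σₕ Wₕ²(1 − fₕ)sₕ²/nₕ with Wₕ = Nₕ/N, N = 16567.
Urban: Wₕ = 0.36687391; term = 0.36687391²·(1 − 0.10924646)·0.2234/664 = 4.033725 × 10^-5.
Rural: Wₕ = 0.02806785; term = 0.02806785²·(1 − 0.18494624)·1.062/86 = 7.9292203 × 10^-6.
Suburban: Wₕ = 0.60505825; term = 0.60505825²·(1 − 0.17747406)·0.795/1779 = 1.3456594 × 10^-4.
Sum = 1.8283241 × 10^-4.
SE = √(1.8283241 × 10^-4) = 0.01352.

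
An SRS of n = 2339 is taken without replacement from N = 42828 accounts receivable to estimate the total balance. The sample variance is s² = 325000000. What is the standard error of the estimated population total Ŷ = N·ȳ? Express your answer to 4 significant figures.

Var(Ŷ) = N²·Var(ȳ) = N²·(1 − n/N)·s²/n.
f = 2339/42828 = 0.05461380; Var(ȳ) = 0.94538620·325000000/2339 = 131359.77.
Var(Ŷ) = 42828² · 131359.77 = 2.4094503 × 10^14.
SE(Ŷ) = √(2.4094503 × 10^14) = 1.552 × 10^7.

1.552 × 10^7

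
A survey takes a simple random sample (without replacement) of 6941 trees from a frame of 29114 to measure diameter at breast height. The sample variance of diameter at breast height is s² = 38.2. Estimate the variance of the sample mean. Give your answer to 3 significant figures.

0.00419

Under SRS without replacement, Var(ȳ) = (1 − f)·s²/n with f = n/N = 6941/29114 = 0.23840764.
Var(ȳ) = (1 − 0.23840764)·38.2/6941 = 0.76159236·0.0055035298 = 0.0041914462.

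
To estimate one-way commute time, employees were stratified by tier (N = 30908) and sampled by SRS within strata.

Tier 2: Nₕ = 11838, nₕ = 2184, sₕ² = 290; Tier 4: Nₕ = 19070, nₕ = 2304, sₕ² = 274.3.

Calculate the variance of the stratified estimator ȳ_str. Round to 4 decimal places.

0.0557

Var(ȳ_str) = Σₕ Wₕ²(1 − fₕ)sₕ²/nₕ with Wₕ = Nₕ/N, N = 30908.
Tier 2: Wₕ = 0.38300764; term = 0.38300764²·(1 − 0.18449062)·290/2184 = 0.015885072.
Tier 4: Wₕ = 0.61699236; term = 0.61699236²·(1 − 0.12081804)·274.3/2304 = 0.03984572.
Sum = 0.055730792.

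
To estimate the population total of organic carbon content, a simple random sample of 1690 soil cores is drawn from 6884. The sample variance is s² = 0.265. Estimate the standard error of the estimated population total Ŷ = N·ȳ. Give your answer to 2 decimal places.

Var(Ŷ) = N²·Var(ȳ) = N²·(1 − n/N)·s²/n.
f = 1690/6884 = 0.24549680; Var(ȳ) = 0.75450320·0.265/1690 = 1.1830967 × 10^-4.
Var(Ŷ) = 6884² · (1.1830967 × 10^-4) = 5606.6309.
SE(Ŷ) = √(5606.6309) = 74.88.

74.88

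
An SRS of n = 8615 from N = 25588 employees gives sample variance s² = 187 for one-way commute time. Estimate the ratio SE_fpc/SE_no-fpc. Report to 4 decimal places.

0.8144

f = n/N = 8615/25588 = 0.33668126.
SE_no-fpc = √(s²/n) = 0.14733067; SE_fpc = √((1−f)s²/n) = 0.11999255.
Ratio = √(1−f) = 0.81444382.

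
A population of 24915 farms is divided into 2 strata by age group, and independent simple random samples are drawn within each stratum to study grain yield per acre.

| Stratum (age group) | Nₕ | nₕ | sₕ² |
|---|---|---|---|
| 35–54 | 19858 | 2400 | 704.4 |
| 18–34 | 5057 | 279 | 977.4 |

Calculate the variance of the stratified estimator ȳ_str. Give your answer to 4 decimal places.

0.3003

Var(ȳ_str) = Σₕ Wₕ²(1 − fₕ)sₕ²/nₕ with Wₕ = Nₕ/N, N = 24915.
35–54: Wₕ = 0.79702990; term = 0.79702990²·(1 − 0.12085809)·704.4/2400 = 0.1639141.
18–34: Wₕ = 0.20297010; term = 0.20297010²·(1 − 0.05517105)·977.4/279 = 0.13635951.
Sum = 0.30027361.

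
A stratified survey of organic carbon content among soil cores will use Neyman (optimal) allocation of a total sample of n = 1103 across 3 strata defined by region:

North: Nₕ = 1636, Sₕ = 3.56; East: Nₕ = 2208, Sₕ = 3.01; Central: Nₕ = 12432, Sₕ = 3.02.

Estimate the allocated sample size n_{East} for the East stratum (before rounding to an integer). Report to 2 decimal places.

146.57

Neyman allocation: nₕ = n·NₕSₕ / Σⱼ NⱼSⱼ.
Σ NⱼSⱼ = 1636·3.56 + 2208·3.01 + 12432·3.02 = 50014.88.
n_{East} = 1103·2208·3.01 / 50014.88 = 146.57.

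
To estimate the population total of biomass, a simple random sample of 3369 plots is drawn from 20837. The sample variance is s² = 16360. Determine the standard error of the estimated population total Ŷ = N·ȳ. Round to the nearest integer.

Var(Ŷ) = N²·Var(ȳ) = N²·(1 − n/N)·s²/n.
f = 3369/20837 = 0.16168354; Var(ȳ) = 0.83831646·16360/3369 = 4.0708986.
Var(Ŷ) = 20837² · 4.0708986 = 1.7675051 × 10^9.
SE(Ŷ) = √(1.7675051 × 10^9) = 42042.

42042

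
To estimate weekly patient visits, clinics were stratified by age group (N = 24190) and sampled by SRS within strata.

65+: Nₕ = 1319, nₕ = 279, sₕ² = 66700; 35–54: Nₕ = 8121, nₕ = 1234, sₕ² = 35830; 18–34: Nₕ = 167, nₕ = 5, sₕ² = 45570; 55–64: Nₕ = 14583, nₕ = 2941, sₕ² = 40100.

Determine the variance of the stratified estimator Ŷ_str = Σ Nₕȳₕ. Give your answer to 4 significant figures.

Var(Ŷ_str) = Σₕ Nₕ²(1 − fₕ)sₕ²/nₕ.
65+: 1319²·(1 − 279/1319)·66700/279 = 3.2794406 × 10^8.
35–54: 8121²·(1 − 1234/8121)·35830/1234 = 1.6239447 × 10^9.
18–34: 167²·(1 − 5/167)·45570/5 = 2.4657016 × 10^8.
55–64: 14583²·(1 − 2941/14583)·40100/2941 = 2.3148551 × 10^9.
Sum = 4.513314 × 10^9.

4.513 × 10^9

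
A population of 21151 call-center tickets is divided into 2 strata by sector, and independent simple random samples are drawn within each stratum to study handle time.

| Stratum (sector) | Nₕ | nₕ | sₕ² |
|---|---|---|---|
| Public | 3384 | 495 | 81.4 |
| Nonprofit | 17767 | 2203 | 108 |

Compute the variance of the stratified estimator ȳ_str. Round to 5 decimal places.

0.03390

Var(ȳ_str) = Σₕ Wₕ²(1 − fₕ)sₕ²/nₕ with Wₕ = Nₕ/N, N = 21151.
Public: Wₕ = 0.15999244; term = 0.15999244²·(1 − 0.14627660)·81.4/495 = 0.003593646.
Nonprofit: Wₕ = 0.84000756; term = 0.84000756²·(1 − 0.12399392)·108/2203 = 0.030302801.
Sum = 0.033896447.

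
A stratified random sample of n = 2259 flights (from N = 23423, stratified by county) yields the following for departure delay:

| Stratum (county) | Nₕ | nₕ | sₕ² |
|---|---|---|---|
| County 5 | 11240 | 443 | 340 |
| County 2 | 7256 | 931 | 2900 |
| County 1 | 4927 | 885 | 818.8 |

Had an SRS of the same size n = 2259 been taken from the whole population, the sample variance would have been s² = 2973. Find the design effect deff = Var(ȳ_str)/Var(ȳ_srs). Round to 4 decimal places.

Var(ȳ_str) = Σ Wₕ²(1−fₕ)sₕ²/nₕ with Wₕ = Nₕ/23423:
  County 5: (11240/23423)²·(1−443/11240)·340/443 = 0.16976946
  County 2: (7256/23423)²·(1−931/7256)·2900/931 = 0.260568
  County 1: (4927/23423)²·(1−885/4927)·818.8/885 = 0.033583689
  → Var(ȳ_str) = 0.46392115.
Var(ȳ_srs) = (1 − 2259/23423)·2973/2259 = 1.1891425.
deff = 0.46392115 / 1.1891425 = 0.3901.

0.3901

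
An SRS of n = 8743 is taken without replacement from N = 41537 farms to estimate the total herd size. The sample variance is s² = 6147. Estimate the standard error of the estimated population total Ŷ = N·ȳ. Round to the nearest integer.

Var(Ŷ) = N²·Var(ȳ) = N²·(1 − n/N)·s²/n.
f = 8743/41537 = 0.21048704; Var(ȳ) = 0.78951296·6147/8743 = 0.55508821.
Var(Ŷ) = 41537² · 0.55508821 = 9.5770611 × 10^8.
SE(Ŷ) = √(9.5770611 × 10^8) = 30947.

30947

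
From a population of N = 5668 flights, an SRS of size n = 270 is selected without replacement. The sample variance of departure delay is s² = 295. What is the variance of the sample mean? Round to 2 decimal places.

1.04

Under SRS without replacement, Var(ȳ) = (1 − f)·s²/n with f = n/N = 270/5668 = 0.04763585.
Var(ȳ) = (1 − 0.04763585)·295/270 = 0.95236415·1.0925926 = 1.040546.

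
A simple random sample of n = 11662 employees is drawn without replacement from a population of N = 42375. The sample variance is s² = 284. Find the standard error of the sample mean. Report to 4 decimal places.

Under SRS without replacement, Var(ȳ) = (1 − f)·s²/n with f = n/N = 11662/42375 = 0.27520944.
Var(ȳ) = (1 − 0.27520944)·284/11662 = 0.72479056·0.024352598 = 0.017650533.
SE(ȳ) = √(0.017650533) = 0.1329.

0.1329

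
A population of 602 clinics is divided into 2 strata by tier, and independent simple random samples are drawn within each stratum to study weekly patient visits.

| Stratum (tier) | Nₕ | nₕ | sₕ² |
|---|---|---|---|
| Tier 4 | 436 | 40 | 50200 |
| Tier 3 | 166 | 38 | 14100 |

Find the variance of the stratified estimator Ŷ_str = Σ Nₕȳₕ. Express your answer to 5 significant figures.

Var(Ŷ_str) = Σₕ Nₕ²(1 − fₕ)sₕ²/nₕ.
Tier 4: 436²·(1 − 40/436)·50200/40 = 2.1668328 × 10^8.
Tier 3: 166²·(1 − 38/166)·14100/38 = 7.8841263 × 10^6.
Sum = 2.2456741 × 10^8.

2.2457 × 10^8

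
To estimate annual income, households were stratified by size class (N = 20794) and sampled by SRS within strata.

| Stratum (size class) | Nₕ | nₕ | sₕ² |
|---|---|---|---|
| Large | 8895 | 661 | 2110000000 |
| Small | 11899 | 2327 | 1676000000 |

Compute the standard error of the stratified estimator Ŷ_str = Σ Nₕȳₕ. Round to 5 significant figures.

1.7772 × 10^7

Var(Ŷ_str) = Σₕ Nₕ²(1 − fₕ)sₕ²/nₕ.
Large: 8895²·(1 − 661/8895)·2110000000/661 = 2.337964 × 10^14.
Small: 11899²·(1 − 2327/11899)·1676000000/2327 = 8.2033414 × 10^13.
Sum = 3.1582981 × 10^14.
SE = √(3.1582981 × 10^14) = 1.7772 × 10^7.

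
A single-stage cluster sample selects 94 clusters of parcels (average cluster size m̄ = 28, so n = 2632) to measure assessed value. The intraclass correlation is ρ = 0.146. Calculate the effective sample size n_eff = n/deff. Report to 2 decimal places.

deff = 1 + (28 − 1)·0.146 = 1 + 3.942 = 4.942.
n_eff = 2632 / 4.942 = 532.58.

532.58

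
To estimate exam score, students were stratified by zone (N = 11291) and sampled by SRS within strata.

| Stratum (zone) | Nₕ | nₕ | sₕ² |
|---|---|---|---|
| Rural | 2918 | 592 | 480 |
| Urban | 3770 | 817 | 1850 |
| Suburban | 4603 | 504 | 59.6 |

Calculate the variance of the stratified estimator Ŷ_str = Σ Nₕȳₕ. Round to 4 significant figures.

Var(Ŷ_str) = Σₕ Nₕ²(1 − fₕ)sₕ²/nₕ.
Rural: 2918²·(1 − 592/2918)·480/592 = 5.5031903 × 10^6.
Urban: 3770²·(1 − 817/3770)·1850/817 = 2.5208933 × 10^7.
Suburban: 4603²·(1 − 504/4603)·59.6/504 = 2.23118 × 10^6.
Sum = 3.2943303 × 10^7.

3.294 × 10^7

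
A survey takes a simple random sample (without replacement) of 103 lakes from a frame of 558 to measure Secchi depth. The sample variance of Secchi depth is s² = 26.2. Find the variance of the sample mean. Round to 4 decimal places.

Under SRS without replacement, Var(ȳ) = (1 − f)·s²/n with f = n/N = 103/558 = 0.18458781.
Var(ȳ) = (1 − 0.18458781)·26.2/103 = 0.81541219·0.25436893 = 0.20741553.

0.2074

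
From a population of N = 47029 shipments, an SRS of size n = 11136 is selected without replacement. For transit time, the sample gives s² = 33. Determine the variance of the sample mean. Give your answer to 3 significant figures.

0.00226

Under SRS without replacement, Var(ȳ) = (1 − f)·s²/n with f = n/N = 11136/47029 = 0.23679007.
Var(ȳ) = (1 − 0.23679007)·33/11136 = 0.76320993·0.0029633621 = 0.0022616674.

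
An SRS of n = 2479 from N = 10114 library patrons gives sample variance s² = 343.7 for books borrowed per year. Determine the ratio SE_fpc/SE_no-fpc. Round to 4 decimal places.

0.8688

f = n/N = 2479/10114 = 0.24510579.
SE_no-fpc = √(s²/n) = 0.37235012; SE_fpc = √((1−f)s²/n) = 0.32351509.
Ratio = √(1−f) = 0.86884648.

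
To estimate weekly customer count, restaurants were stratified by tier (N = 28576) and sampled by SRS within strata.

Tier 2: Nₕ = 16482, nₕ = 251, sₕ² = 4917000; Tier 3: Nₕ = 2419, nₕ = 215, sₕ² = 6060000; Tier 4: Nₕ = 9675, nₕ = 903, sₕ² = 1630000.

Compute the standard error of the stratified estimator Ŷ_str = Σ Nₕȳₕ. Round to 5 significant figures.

Var(Ŷ_str) = Σₕ Nₕ²(1 − fₕ)sₕ²/nₕ.
Tier 2: 16482²·(1 − 251/16482)·4917000/251 = 5.240608 × 10^12.
Tier 3: 2419²·(1 − 215/2419)·6060000/215 = 1.5027323 × 10^11.
Tier 4: 9675²·(1 − 903/9675)·1630000/903 = 1.5319671 × 10^11.
Sum = 5.5440779 × 10^12.
SE = √(5.5440779 × 10^12) = 2.3546 × 10^6.

2.3546 × 10^6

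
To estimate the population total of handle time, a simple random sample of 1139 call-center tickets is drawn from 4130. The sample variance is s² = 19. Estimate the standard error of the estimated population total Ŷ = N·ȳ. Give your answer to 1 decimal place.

453.9

Var(Ŷ) = N²·Var(ȳ) = N²·(1 − n/N)·s²/n.
f = 1139/4130 = 0.27578692; Var(ȳ) = 0.72421308·19/1139 = 0.012080815.
Var(Ŷ) = 4130² · 0.012080815 = 206061.25.
SE(Ŷ) = √(206061.25) = 453.9.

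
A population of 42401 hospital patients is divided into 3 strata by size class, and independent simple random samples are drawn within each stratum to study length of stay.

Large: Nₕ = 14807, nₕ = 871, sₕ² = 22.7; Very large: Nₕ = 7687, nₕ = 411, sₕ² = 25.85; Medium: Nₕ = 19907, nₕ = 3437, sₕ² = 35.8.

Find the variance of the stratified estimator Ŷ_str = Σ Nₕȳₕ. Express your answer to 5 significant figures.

1.2311 × 10^7

Var(Ŷ_str) = Σₕ Nₕ²(1 − fₕ)sₕ²/nₕ.
Large: 14807²·(1 − 871/14807)·22.7/871 = 5.3779024 × 10^6.
Very large: 7687²·(1 − 411/7687)·25.85/411 = 3.5177769 × 10^6.
Medium: 19907²·(1 − 3437/19907)·35.8/3437 = 3.415096 × 10^6.
Sum = 1.2310775 × 10^7.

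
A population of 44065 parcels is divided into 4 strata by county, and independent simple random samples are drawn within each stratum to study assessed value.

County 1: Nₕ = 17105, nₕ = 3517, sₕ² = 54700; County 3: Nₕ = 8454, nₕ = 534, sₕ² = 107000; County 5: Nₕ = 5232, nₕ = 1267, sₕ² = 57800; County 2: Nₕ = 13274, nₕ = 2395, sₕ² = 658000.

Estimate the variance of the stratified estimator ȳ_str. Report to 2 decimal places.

Var(ȳ_str) = Σₕ Wₕ²(1 − fₕ)sₕ²/nₕ with Wₕ = Nₕ/N, N = 44065.
County 1: Wₕ = 0.38817656; term = 0.38817656²·(1 − 0.20561239)·54700/3517 = 1.8616843.
County 3: Wₕ = 0.19185294; term = 0.19185294²·(1 − 0.06316537)·107000/534 = 6.9094328.
County 5: Wₕ = 0.11873369; term = 0.11873369²·(1 − 0.24216361)·57800/1267 = 0.48738774.
County 2: Wₕ = 0.30123681; term = 0.30123681²·(1 − 0.18042790)·658000/2395 = 20.432599.
Sum = 29.691104.

29.69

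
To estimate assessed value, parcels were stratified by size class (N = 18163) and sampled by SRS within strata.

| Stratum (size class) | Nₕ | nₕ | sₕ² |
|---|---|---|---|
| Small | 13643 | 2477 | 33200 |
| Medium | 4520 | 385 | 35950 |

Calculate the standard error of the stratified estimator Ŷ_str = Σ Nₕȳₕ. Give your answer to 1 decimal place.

61539.1

Var(Ŷ_str) = Σₕ Nₕ²(1 − fₕ)sₕ²/nₕ.
Small: 13643²·(1 − 2477/13643)·33200/2477 = 2.04183 × 10^9.
Medium: 4520²·(1 − 385/4520)·35950/385 = 1.7452278 × 10^9.
Sum = 3.7870578 × 10^9.
SE = √(3.7870578 × 10^9) = 61539.1.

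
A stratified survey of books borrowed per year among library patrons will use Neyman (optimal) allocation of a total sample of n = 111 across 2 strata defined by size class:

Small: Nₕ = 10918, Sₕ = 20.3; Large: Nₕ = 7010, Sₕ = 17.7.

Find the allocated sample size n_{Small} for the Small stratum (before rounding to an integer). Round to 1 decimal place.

71.2

Neyman allocation: nₕ = n·NₕSₕ / Σⱼ NⱼSⱼ.
Σ NⱼSⱼ = 10918·20.3 + 7010·17.7 = 345712.4.
n_{Small} = 111·10918·20.3 / 345712.4 = 71.2.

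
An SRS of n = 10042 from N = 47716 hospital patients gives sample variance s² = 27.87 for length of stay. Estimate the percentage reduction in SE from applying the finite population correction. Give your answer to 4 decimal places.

f = n/N = 10042/47716 = 0.21045352.
SE_no-fpc = √(s²/n) = 0.05268153; SE_fpc = √((1−f)s²/n) = 0.046810925.
Ratio = √(1−f) = 0.88856428. Reduction = 100·(1 − 0.88856428) = 11.1436%.

11.1436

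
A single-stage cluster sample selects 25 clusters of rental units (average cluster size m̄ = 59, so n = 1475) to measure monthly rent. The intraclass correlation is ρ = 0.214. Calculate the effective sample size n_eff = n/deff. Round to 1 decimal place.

deff = 1 + (59 − 1)·0.214 = 1 + 12.412 = 13.412.
n_eff = 1475 / 13.412 = 110.0.

110.0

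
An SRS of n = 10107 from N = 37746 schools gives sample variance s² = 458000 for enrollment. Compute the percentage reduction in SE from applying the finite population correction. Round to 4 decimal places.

14.4292

f = n/N = 10107/37746 = 0.26776347.
SE_no-fpc = √(s²/n) = 6.7316512; SE_fpc = √((1−f)s²/n) = 5.7603292.
Ratio = √(1−f) = 0.85570820. Reduction = 100·(1 − 0.85570820) = 14.4292%.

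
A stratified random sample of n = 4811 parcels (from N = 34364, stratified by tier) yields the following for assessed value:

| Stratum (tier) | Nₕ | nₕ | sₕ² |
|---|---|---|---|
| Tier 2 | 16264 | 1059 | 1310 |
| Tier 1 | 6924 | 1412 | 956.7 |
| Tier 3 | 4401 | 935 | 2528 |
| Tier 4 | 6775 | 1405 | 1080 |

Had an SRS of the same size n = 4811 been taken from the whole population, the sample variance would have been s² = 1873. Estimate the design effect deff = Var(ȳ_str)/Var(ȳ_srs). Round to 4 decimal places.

Var(ȳ_str) = Σ Wₕ²(1−fₕ)sₕ²/nₕ with Wₕ = Nₕ/34364:
  Tier 2: (16264/34364)²·(1−1059/16264)·1310/1059 = 0.25904887
  Tier 1: (6924/34364)²·(1−1412/6924)·956.7/1412 = 0.021897772
  Tier 3: (4401/34364)²·(1−935/4401)·2528/935 = 0.034925125
  Tier 4: (6775/34364)²·(1−1405/6775)·1080/1405 = 0.023682285
  → Var(ȳ_str) = 0.33955405.
Var(ȳ_srs) = (1 − 4811/34364)·1873/4811 = 0.33481144.
deff = 0.33955405 / 0.33481144 = 1.0142.

1.0142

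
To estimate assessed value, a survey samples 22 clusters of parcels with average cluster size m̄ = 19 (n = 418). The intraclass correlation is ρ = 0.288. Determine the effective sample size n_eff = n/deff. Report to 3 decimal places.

deff = 1 + (19 − 1)·0.288 = 1 + 5.184 = 6.184.
n_eff = 418 / 6.184 = 67.594.

67.594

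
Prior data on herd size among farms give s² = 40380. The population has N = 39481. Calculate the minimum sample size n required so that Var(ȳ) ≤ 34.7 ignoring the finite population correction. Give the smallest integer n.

1164

Without fpc, n₀ = s²/D = 40380/34.7 = 1163.6888.
Rounding up, n = 1164.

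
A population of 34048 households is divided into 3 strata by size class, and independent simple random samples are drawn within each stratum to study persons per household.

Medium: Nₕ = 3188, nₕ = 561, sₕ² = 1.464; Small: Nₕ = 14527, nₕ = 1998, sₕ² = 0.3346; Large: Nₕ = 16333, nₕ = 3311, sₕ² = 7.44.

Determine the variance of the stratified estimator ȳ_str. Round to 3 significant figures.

Var(ȳ_str) = Σₕ Wₕ²(1 − fₕ)sₕ²/nₕ with Wₕ = Nₕ/N, N = 34048.
Medium: Wₕ = 0.09363252; term = 0.09363252²·(1 − 0.17597240)·1.464/561 = 1.8852693 × 10^-5.
Small: Wₕ = 0.42666236; term = 0.42666236²·(1 − 0.13753700)·0.3346/1998 = 2.6292966 × 10^-5.
Large: Wₕ = 0.47970512; term = 0.47970512²·(1 − 0.20271842)·7.44/3311 = 4.1226284 × 10^-4.
Sum = 4.574085 × 10^-4.

4.57 × 10^-4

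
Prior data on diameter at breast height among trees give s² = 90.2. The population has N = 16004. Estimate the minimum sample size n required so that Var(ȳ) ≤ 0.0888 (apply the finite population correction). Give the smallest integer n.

Without fpc, n₀ = s²/D = 90.2/0.0888 = 1015.7658.
With fpc, (1 − n/N)·s²/n ≤ D requires n ≥ n₀/(1 + n₀/N) = 1015.7658/(1 + 1015.7658/16004) = 955.1433.
Rounding up, n = 956.

956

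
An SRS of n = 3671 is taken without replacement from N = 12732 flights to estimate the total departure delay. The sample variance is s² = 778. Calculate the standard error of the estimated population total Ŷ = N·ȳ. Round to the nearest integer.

4945

Var(Ŷ) = N²·Var(ȳ) = N²·(1 − n/N)·s²/n.
f = 3671/12732 = 0.28832862; Var(ȳ) = 0.71167138·778/3671 = 0.15082548.
Var(Ŷ) = 12732² · 0.15082548 = 2.4449387 × 10^7.
SE(Ŷ) = √(2.4449387 × 10^7) = 4945.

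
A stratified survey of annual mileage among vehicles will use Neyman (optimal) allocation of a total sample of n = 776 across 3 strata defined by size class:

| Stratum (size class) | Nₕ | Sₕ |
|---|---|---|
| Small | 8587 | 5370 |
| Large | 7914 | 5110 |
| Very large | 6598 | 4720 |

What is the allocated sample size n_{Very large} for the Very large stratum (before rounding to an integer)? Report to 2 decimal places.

205.33

Neyman allocation: nₕ = n·NₕSₕ / Σⱼ NⱼSⱼ.
Σ NⱼSⱼ = 8587·5370 + 7914·5110 + 6598·4720 = 1.1769529 × 10^8.
n_{Very large} = 776·6598·4720 / (1.1769529 × 10^8) = 205.33.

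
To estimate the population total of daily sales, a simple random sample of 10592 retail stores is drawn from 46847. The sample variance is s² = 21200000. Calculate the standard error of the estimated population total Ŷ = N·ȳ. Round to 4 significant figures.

Var(Ŷ) = N²·Var(ȳ) = N²·(1 − n/N)·s²/n.
f = 10592/46847 = 0.22609772; Var(ȳ) = 0.77390228·21200000/10592 = 1548.9736.
Var(Ŷ) = 46847² · 1548.9736 = 3.3994416 × 10^12.
SE(Ŷ) = √(3.3994416 × 10^12) = 1.844 × 10^6.

1.844 × 10^6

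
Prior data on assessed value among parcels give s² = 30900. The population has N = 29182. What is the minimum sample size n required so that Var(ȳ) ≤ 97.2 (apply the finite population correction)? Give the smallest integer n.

Without fpc, n₀ = s²/D = 30900/97.2 = 317.9012.
With fpc, (1 − n/N)·s²/n ≤ D requires n ≥ n₀/(1 + n₀/N) = 317.9012/(1 + 317.9012/29182) = 314.4754.
Rounding up, n = 315.

315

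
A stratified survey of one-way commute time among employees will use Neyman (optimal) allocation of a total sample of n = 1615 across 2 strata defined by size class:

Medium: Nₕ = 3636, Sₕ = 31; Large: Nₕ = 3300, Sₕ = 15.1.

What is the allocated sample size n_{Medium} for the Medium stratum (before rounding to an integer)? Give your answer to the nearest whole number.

Neyman allocation: nₕ = n·NₕSₕ / Σⱼ NⱼSⱼ.
Σ NⱼSⱼ = 3636·31 + 3300·15.1 = 162546.
n_{Medium} = 1615·3636·31 / 162546 = 1120.

1120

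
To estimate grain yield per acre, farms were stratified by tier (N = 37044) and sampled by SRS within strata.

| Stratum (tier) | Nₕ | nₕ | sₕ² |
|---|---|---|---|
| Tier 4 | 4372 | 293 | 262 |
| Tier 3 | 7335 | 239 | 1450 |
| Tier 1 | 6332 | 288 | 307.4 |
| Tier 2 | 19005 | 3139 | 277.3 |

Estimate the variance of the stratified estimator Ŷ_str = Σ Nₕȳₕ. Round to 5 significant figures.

Var(Ŷ_str) = Σₕ Nₕ²(1 − fₕ)sₕ²/nₕ.
Tier 4: 4372²·(1 − 293/4372)·262/293 = 1.5946579 × 10^7.
Tier 3: 7335²·(1 − 239/7335)·1450/239 = 3.1577942 × 10^8.
Tier 1: 6332²·(1 − 288/6332)·307.4/288 = 4.0848559 × 10^7.
Tier 2: 19005²·(1 − 3139/19005)·277.3/3139 = 2.6637525 × 10^7.
Sum = 3.9921208 × 10^8.

3.9921 × 10^8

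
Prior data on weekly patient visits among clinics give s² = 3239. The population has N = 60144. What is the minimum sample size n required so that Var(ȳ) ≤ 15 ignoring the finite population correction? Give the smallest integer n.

Without fpc, n₀ = s²/D = 3239/15 = 215.9333.
Rounding up, n = 216.

216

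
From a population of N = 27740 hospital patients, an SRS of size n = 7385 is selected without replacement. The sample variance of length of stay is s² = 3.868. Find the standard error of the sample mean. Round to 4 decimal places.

0.0196

Under SRS without replacement, Var(ȳ) = (1 − f)·s²/n with f = n/N = 7385/27740 = 0.26622206.
Var(ȳ) = (1 − 0.26622206)·3.868/7385 = 0.73377794·5.2376439 × 10^-4 = 3.8432675 × 10^-4.
SE(ȳ) = √(3.8432675 × 10^-4) = 0.0196.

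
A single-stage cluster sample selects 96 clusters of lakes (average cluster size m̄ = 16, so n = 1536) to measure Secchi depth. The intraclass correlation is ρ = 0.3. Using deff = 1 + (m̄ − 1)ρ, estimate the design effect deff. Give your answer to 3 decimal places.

5.500

deff = 1 + (16 − 1)·0.3 = 1 + 4.5 = 5.5.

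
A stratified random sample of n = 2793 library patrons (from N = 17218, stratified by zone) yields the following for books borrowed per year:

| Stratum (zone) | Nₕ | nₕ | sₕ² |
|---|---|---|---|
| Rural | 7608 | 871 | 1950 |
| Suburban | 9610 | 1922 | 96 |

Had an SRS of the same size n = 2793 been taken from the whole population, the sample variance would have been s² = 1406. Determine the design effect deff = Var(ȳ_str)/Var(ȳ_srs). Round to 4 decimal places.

0.9473

Var(ȳ_str) = Σ Wₕ²(1−fₕ)sₕ²/nₕ with Wₕ = Nₕ/17218:
  Rural: (7608/17218)²·(1−871/7608)·1950/871 = 0.38706874
  Suburban: (9610/17218)²·(1−1922/9610)·96/1922 = 0.012447703
  → Var(ȳ_str) = 0.39951644.
Var(ȳ_srs) = (1 − 2793/17218)·1406/2793 = 0.42174263.
deff = 0.39951644 / 0.42174263 = 0.9473.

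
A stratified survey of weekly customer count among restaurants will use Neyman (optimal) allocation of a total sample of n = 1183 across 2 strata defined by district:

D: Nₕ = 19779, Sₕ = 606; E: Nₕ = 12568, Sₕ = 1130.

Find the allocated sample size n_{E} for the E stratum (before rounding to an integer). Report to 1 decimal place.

Neyman allocation: nₕ = n·NₕSₕ / Σⱼ NⱼSⱼ.
Σ NⱼSⱼ = 19779·606 + 12568·1130 = 2.6187914 × 10^7.
n_{E} = 1183·12568·1130 / (2.6187914 × 10^7) = 641.5.

641.5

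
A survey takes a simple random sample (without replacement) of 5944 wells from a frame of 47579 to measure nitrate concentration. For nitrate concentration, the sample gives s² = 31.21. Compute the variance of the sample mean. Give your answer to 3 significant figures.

0.00459

Under SRS without replacement, Var(ȳ) = (1 − f)·s²/n with f = n/N = 5944/47579 = 0.12492907.
Var(ȳ) = (1 − 0.12492907)·31.21/5944 = 0.87507093·0.0052506729 = 0.0045947113.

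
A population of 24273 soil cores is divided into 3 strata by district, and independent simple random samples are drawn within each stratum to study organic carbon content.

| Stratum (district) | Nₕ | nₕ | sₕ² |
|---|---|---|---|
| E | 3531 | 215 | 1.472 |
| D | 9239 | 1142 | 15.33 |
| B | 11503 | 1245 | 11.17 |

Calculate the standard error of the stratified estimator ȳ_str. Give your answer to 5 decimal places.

0.06031

Var(ȳ_str) = Σₕ Wₕ²(1 − fₕ)sₕ²/nₕ with Wₕ = Nₕ/N, N = 24273.
E: Wₕ = 0.14547028; term = 0.14547028²·(1 − 0.06088927)·1.472/215 = 1.3606132 × 10^-4.
D: Wₕ = 0.38062868; term = 0.38062868²·(1 − 0.12360645)·15.33/1142 = 0.0017044264.
B: Wₕ = 0.47390104; term = 0.47390104²·(1 − 0.10823263)·11.17/1245 = 0.0017968455.
Sum = 0.0036373332.
SE = √(0.0036373332) = 0.06031.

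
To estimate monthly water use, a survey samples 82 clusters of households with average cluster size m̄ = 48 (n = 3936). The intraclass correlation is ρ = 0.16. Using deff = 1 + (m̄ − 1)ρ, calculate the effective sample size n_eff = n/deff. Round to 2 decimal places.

461.97

deff = 1 + (48 − 1)·0.16 = 1 + 7.52 = 8.52.
n_eff = 3936 / 8.52 = 461.97.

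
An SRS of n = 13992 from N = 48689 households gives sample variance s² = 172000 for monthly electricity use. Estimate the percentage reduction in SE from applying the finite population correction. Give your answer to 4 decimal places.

f = n/N = 13992/48689 = 0.28737497.
SE_no-fpc = √(s²/n) = 3.5061002; SE_fpc = √((1−f)s²/n) = 2.9597489.
Ratio = √(1−f) = 0.84417121. Reduction = 100·(1 − 0.84417121) = 15.5829%.

15.5829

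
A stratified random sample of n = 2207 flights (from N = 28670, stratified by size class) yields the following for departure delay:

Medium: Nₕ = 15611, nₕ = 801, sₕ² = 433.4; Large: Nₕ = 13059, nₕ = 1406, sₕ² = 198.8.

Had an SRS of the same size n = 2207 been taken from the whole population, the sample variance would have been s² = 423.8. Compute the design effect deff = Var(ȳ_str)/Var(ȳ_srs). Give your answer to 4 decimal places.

Var(ȳ_str) = Σ Wₕ²(1−fₕ)sₕ²/nₕ with Wₕ = Nₕ/28670:
  Medium: (15611/28670)²·(1−801/15611)·433.4/801 = 0.15219023
  Large: (13059/28670)²·(1−1406/13059)·198.8/1406 = 0.026177209
  → Var(ȳ_str) = 0.17836744.
Var(ȳ_srs) = (1 − 2207/28670)·423.8/2207 = 0.17724337.
deff = 0.17836744 / 0.17724337 = 1.0063.

1.0063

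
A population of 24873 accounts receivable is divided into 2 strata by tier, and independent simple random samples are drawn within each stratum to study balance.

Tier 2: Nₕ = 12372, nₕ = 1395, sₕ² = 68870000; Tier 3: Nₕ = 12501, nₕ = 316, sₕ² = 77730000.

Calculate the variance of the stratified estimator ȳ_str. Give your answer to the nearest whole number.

71401

Var(ȳ_str) = Σₕ Wₕ²(1 − fₕ)sₕ²/nₕ with Wₕ = Nₕ/N, N = 24873.
Tier 2: Wₕ = 0.49740683; term = 0.49740683²·(1 − 0.11275461)·68870000/1395 = 10837.35.
Tier 3: Wₕ = 0.50259317; term = 0.50259317²·(1 − 0.02527798)·77730000/316 = 60564.137.
Sum = 71401.487.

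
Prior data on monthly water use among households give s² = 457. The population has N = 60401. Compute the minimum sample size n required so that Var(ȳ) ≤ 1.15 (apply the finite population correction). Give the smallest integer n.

395

Without fpc, n₀ = s²/D = 457/1.15 = 397.3913.
With fpc, (1 − n/N)·s²/n ≤ D requires n ≥ n₀/(1 + n₀/N) = 397.3913/(1 + 397.3913/60401) = 394.7939.
Rounding up, n = 395.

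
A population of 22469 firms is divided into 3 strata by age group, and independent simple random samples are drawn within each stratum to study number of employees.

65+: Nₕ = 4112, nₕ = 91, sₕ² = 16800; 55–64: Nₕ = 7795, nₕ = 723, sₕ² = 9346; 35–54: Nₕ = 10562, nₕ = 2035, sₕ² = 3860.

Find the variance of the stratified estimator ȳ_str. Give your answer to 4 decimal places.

7.7961

Var(ȳ_str) = Σₕ Wₕ²(1 − fₕ)sₕ²/nₕ with Wₕ = Nₕ/N, N = 22469.
65+: Wₕ = 0.18300770; term = 0.18300770²·(1 − 0.02213035)·16800/91 = 6.0462706.
55–64: Wₕ = 0.34692243; term = 0.34692243²·(1 − 0.09275176)·9346/723 = 1.4114918.
35–54: Wₕ = 0.47006987; term = 0.47006987²·(1 − 0.19267184)·3860/2035 = 0.33837466.
Sum = 7.7961371.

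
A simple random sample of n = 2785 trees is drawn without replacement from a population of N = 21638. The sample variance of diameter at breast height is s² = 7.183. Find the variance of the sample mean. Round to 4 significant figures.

Under SRS without replacement, Var(ȳ) = (1 − f)·s²/n with f = n/N = 2785/21638 = 0.12870875.
Var(ȳ) = (1 − 0.12870875)·7.183/2785 = 0.87129125·0.0025791741 = 0.0022472119.

0.002247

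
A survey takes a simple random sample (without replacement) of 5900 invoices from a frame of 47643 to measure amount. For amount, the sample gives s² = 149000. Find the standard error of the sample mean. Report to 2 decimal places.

4.70

Under SRS without replacement, Var(ȳ) = (1 − f)·s²/n with f = n/N = 5900/47643 = 0.12383771.
Var(ȳ) = (1 − 0.12383771)·149000/5900 = 0.87616229·25.254237 = 22.12681.
SE(ȳ) = √(22.12681) = 4.70.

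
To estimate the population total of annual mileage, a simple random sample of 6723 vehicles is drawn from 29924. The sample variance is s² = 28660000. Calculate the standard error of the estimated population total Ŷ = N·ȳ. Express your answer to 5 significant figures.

1.7204 × 10^6

Var(Ŷ) = N²·Var(ȳ) = N²·(1 − n/N)·s²/n.
f = 6723/29924 = 0.22466916; Var(ȳ) = 0.77533084·28660000/6723 = 3305.2182.
Var(Ŷ) = 29924² · 3305.2182 = 2.9596437 × 10^12.
SE(Ŷ) = √(2.9596437 × 10^12) = 1.7204 × 10^6.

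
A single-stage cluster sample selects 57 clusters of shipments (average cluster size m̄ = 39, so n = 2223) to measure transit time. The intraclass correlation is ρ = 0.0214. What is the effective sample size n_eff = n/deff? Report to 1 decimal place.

deff = 1 + (39 − 1)·0.0214 = 1 + 0.8132 = 1.8132.
n_eff = 2223 / 1.8132 = 1226.0.

1226.0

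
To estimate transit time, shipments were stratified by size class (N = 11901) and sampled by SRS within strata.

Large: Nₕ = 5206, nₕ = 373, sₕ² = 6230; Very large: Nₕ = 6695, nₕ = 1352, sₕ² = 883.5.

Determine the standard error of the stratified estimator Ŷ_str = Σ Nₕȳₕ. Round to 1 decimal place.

21062.3

Var(Ŷ_str) = Σₕ Nₕ²(1 − fₕ)sₕ²/nₕ.
Large: 5206²·(1 − 373/5206)·6230/373 = 4.202427 × 10^8.
Very large: 6695²·(1 − 1352/6695)·883.5/1352 = 2.3375753 × 10^7.
Sum = 4.4361845 × 10^8.
SE = √(4.4361845 × 10^8) = 21062.3.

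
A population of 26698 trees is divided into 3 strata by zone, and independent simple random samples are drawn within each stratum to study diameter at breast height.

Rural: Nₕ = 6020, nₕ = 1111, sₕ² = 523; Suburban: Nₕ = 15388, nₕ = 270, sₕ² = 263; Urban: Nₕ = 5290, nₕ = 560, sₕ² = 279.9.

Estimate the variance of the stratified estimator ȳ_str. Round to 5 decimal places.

Var(ȳ_str) = Σₕ Wₕ²(1 − fₕ)sₕ²/nₕ with Wₕ = Nₕ/N, N = 26698.
Rural: Wₕ = 0.22548506; term = 0.22548506²·(1 − 0.18455150)·523/1111 = 0.019517298.
Suburban: Wₕ = 0.57637276; term = 0.57637276²·(1 − 0.01754614)·263/270 = 0.31791502.
Urban: Wₕ = 0.19814218; term = 0.19814218²·(1 − 0.10586011)·279.9/560 = 0.017545843.
Sum = 0.35497816.

0.35498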